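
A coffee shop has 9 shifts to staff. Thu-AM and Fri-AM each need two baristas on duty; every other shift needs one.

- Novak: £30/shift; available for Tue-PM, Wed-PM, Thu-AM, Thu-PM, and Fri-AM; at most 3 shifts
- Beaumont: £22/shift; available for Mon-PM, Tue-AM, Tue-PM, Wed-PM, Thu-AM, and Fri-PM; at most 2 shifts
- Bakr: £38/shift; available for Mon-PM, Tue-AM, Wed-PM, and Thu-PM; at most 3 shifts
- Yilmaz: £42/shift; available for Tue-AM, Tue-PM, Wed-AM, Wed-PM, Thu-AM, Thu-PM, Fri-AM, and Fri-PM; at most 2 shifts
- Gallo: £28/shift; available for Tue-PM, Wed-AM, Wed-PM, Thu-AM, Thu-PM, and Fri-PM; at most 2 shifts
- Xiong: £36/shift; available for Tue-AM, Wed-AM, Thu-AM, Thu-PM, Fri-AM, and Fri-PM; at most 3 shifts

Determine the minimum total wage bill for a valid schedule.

£336

Picking the cheapest available barista for each shift independently would cost £282, but that ignores the shift limits.
An optimal schedule: Mon-PM→Beaumont, Tue-AM→Beaumont, Tue-PM→Gallo, Wed-AM→Gallo, Wed-PM→Novak, Thu-AM→Novak+Xiong, Thu-PM→Bakr, Fri-AM→Novak+Xiong, Fri-PM→Xiong.
Total: 22 + 22 + 28 + 28 + 30 + 30 + 36 + 38 + 30 + 36 + 36 = £336.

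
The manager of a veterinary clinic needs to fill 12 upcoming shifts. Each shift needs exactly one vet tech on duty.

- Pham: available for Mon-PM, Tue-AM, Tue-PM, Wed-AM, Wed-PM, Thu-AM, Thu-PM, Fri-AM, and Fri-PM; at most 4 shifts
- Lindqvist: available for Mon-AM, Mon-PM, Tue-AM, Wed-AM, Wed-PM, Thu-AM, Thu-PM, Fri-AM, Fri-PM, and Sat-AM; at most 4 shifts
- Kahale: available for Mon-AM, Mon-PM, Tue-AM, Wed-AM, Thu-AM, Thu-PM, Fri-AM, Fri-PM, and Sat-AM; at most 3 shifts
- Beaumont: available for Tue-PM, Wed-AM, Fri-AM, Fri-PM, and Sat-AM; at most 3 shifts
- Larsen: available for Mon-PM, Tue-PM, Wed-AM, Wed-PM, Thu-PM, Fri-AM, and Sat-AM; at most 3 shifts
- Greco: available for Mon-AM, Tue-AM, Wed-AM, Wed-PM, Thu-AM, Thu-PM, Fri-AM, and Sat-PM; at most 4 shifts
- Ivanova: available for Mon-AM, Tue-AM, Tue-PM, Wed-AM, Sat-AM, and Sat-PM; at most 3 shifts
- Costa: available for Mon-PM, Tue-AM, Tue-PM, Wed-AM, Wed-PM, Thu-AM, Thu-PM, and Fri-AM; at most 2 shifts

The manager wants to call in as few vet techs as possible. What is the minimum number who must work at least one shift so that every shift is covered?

12 slots to fill and no one can take more than 4, so at least ⌈12/4⌉ = 3 vet techs are needed.
Pham, Lindqvist, and Greco alone can cover everything: Mon-AM→Lindqvist, Mon-PM→Pham, Tue-AM→Pham, Tue-PM→Pham, Wed-AM→Lindqvist, Wed-PM→Lindqvist, Thu-AM→Greco, Thu-PM→Greco, Fri-AM→Greco, Fri-PM→Pham, Sat-AM→Lindqvist, Sat-PM→Greco.

3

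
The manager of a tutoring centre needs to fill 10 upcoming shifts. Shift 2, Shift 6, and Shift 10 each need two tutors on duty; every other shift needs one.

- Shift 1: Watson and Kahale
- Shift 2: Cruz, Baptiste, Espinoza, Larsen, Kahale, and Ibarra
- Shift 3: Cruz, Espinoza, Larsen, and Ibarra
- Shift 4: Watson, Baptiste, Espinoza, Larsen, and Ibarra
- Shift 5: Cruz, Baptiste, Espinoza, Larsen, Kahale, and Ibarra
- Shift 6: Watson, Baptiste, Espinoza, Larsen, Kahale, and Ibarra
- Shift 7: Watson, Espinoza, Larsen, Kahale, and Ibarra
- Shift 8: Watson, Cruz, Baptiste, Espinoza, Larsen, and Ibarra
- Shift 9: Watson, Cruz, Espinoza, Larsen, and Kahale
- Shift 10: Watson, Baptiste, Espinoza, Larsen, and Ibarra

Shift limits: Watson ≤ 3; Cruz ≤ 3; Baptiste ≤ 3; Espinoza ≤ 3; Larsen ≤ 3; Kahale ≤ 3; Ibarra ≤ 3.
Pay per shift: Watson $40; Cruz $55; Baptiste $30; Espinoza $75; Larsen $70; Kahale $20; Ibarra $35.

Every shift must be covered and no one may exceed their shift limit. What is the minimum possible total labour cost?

$430

Picking the cheapest available tutor for each shift independently would cost $340, but that ignores the shift limits.
An optimal schedule: Shift 1→Kahale, Shift 2→Ibarra+Cruz, Shift 3→Ibarra, Shift 4→Baptiste, Shift 5→Baptiste, Shift 6→Ibarra+Watson, Shift 7→Kahale, Shift 8→Watson, Shift 9→Kahale, Shift 10→Baptiste+Watson.
Total: 20 + 35 + 55 + 35 + 30 + 30 + 35 + 40 + 20 + 40 + 20 + 30 + 40 = $430.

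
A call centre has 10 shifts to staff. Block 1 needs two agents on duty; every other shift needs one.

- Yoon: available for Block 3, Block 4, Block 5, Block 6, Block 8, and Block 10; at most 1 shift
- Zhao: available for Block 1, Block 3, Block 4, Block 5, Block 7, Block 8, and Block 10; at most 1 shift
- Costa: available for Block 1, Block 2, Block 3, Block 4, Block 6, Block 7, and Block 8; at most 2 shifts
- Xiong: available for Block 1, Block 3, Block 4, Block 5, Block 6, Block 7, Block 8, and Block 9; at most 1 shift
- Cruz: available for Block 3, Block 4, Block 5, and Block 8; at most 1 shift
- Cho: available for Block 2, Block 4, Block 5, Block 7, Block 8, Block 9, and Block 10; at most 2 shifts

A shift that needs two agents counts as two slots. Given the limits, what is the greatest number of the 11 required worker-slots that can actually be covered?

8

Total capacity across all agents is 1+1+2+1+1+2 = 8, and 11 slots are needed, so at most 8 can be filled.
An assignment achieving 8: Block 1→Zhao+Costa, Block 2→Costa, Block 3→Cruz, Block 6→Yoon, Block 7→Cho, Block 9→Xiong, Block 10→Cho.
Loads: Yoon 1/1, Zhao 1/1, Costa 2/2, Xiong 1/1, Cruz 1/1, Cho 2/2.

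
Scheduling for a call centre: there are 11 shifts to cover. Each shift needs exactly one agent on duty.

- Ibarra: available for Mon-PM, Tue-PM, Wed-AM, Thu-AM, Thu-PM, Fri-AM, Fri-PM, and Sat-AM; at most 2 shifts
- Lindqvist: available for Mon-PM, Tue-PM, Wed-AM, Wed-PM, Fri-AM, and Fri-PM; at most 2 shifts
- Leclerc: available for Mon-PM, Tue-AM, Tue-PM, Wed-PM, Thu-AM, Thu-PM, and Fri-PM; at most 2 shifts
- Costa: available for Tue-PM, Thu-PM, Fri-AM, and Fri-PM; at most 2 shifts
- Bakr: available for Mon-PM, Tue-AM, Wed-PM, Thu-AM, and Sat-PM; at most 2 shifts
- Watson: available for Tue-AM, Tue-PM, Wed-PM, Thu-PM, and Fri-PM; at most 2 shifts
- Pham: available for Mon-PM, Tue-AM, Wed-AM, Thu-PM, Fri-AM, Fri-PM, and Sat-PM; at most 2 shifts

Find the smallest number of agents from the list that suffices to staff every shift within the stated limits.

11 slots to fill and no one can take more than 2, so at least ⌈11/2⌉ = 6 agents are needed.
Ibarra, Lindqvist, Leclerc, Costa, Bakr, and Watson alone can cover everything: Mon-PM→Lindqvist, Tue-AM→Leclerc, Tue-PM→Costa, Wed-AM→Ibarra, Wed-PM→Bakr, Thu-AM→Leclerc, Thu-PM→Costa, Fri-AM→Lindqvist, Fri-PM→Watson, Sat-AM→Ibarra, Sat-PM→Bakr.

6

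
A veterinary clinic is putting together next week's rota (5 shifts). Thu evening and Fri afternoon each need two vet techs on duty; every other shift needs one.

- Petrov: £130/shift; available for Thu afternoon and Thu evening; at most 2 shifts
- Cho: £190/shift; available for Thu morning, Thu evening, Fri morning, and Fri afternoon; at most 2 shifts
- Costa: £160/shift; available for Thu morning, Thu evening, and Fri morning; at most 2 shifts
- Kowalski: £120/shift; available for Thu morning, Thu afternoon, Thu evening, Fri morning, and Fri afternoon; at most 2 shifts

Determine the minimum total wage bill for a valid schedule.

Fri afternoon can only be covered by Cho and Kowalski, so that assignment is forced.
Picking the cheapest available vet tech for each shift independently would cost £920, but that ignores the shift limits.
An optimal schedule: Thu morning→Kowalski, Thu afternoon→Petrov, Thu evening→Petrov+Costa, Fri morning→Costa, Fri afternoon→Kowalski+Cho.
Total: 120 + 130 + 130 + 160 + 160 + 120 + 190 = £1010.

£1010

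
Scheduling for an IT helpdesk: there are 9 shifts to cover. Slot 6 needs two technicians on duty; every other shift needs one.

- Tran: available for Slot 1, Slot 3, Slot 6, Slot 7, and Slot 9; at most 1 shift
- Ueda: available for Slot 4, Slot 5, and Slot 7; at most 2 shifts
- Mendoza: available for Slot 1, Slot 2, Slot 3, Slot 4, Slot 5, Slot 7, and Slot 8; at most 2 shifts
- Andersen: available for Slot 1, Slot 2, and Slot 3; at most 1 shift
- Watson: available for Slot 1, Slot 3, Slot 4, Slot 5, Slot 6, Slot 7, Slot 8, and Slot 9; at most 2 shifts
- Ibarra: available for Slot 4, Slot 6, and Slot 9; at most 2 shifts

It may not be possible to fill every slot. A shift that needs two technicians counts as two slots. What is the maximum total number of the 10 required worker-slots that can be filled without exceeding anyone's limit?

Total capacity across all technicians is 1+2+2+1+2+2 = 10, and 10 slots are needed, so at most 10 can be filled.
An assignment achieving 10: Slot 1→Andersen, Slot 2→Mendoza, Slot 3→Watson, Slot 4→Ibarra, Slot 5→Ueda, Slot 6→Tran+Watson, Slot 7→Ueda, Slot 8→Mendoza, Slot 9→Ibarra.
Loads: Tran 1/1, Ueda 2/2, Mendoza 2/2, Andersen 1/1, Watson 2/2, Ibarra 2/2.

10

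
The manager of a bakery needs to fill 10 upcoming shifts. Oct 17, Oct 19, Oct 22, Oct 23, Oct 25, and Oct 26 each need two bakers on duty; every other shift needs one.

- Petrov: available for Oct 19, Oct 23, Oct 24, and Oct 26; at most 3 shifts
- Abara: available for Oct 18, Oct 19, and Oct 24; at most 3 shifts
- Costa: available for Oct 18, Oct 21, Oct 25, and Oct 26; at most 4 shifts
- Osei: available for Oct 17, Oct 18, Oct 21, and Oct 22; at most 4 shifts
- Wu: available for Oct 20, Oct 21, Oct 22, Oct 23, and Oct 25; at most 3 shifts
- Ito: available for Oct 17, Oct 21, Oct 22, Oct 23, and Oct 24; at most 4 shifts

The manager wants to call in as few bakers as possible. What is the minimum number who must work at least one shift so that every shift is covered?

16 slots to fill and no one can take more than 4, so at least ⌈16/4⌉ = 4 bakers are needed.
Shifts {Oct 17, Oct 19, Oct 25} need 6 slots, but among the bakers available for them (Petrov, Abara, Costa, Osei, Wu, and Ito) any 5 together supply at most 5. So 5 bakers are not enough.
Petrov, Abara, Costa, Osei, Wu, and Ito alone can cover everything: Oct 17→Osei+Ito, Oct 18→Abara, Oct 19→Petrov+Abara, Oct 20→Wu, Oct 21→Costa, Oct 22→Osei+Wu, Oct 23→Petrov+Ito, Oct 24→Abara, Oct 25→Costa+Wu, Oct 26→Petrov+Costa.

6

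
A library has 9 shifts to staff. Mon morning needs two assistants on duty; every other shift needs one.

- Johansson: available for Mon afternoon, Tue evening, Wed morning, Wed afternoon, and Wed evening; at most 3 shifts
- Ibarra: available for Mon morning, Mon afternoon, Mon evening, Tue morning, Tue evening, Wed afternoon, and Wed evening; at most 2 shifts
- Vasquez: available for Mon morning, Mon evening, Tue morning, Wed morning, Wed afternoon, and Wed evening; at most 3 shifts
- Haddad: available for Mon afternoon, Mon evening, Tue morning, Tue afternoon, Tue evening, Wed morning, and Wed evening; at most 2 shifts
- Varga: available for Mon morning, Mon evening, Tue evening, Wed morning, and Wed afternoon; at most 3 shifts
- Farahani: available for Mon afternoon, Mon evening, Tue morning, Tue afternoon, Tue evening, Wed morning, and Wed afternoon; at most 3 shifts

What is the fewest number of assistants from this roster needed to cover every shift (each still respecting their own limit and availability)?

4

10 slots to fill and no one can take more than 3, so at least ⌈10/3⌉ = 4 assistants are needed.
Johansson, Ibarra, Vasquez, and Haddad alone can cover everything: Mon morning→Ibarra+Vasquez, Mon afternoon→Johansson, Mon evening→Ibarra, Tue morning→Vasquez, Tue afternoon→Haddad, Tue evening→Johansson, Wed morning→Johansson, Wed afternoon→Vasquez, Wed evening→Haddad.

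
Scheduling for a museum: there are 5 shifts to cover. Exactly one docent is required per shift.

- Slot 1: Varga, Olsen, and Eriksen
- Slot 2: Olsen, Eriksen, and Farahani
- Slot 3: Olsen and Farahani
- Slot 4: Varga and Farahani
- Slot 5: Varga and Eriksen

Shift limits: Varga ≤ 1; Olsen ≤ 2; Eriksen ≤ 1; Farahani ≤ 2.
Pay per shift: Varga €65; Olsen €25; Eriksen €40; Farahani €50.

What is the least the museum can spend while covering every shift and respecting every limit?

€190

Picking the cheapest available docent for each shift independently would cost €165, but that ignores the shift limits.
An optimal schedule: Slot 1→Olsen, Slot 2→Farahani, Slot 3→Olsen, Slot 4→Farahani, Slot 5→Eriksen.
Total: 25 + 50 + 25 + 50 + 40 = €190.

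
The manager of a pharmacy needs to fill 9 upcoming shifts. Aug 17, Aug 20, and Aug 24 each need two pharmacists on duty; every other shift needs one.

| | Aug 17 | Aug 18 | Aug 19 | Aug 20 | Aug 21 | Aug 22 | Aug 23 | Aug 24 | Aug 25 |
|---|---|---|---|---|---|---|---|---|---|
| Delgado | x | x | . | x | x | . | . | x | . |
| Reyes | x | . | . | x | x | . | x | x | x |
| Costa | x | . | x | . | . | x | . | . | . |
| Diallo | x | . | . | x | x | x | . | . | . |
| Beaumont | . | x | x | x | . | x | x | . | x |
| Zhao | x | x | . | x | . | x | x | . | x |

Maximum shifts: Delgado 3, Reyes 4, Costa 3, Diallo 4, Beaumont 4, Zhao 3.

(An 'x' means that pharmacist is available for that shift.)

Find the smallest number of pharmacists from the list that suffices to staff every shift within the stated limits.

12 slots to fill and no one can take more than 4, so at least ⌈12/4⌉ = 3 pharmacists are needed.
No set of 3 pharmacists can cover every shift (each such set leaves at least one shift with no one available or exceeds a cap).
Delgado, Reyes, Costa, and Diallo alone can cover everything: Aug 17→Costa+Diallo, Aug 18→Delgado, Aug 19→Costa, Aug 20→Delgado+Reyes, Aug 21→Diallo, Aug 22→Costa, Aug 23→Reyes, Aug 24→Delgado+Reyes, Aug 25→Reyes.

4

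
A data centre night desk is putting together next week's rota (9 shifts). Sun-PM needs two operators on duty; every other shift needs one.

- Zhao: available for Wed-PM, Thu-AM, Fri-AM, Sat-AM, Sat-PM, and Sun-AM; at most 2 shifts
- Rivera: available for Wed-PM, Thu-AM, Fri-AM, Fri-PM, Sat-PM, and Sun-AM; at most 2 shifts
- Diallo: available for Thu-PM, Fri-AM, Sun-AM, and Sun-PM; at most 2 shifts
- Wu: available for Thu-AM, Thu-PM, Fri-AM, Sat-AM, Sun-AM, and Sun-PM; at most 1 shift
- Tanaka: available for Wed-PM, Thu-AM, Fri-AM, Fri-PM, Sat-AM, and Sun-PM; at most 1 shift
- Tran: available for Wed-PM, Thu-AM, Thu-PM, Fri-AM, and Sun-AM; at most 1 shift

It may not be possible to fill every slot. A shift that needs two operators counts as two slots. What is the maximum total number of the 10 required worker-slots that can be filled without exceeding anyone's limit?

Total capacity across all operators is 2+2+2+1+1+1 = 9, and 10 slots are needed, so at most 9 can be filled.
An assignment achieving 9: Wed-PM→Rivera, Thu-AM→Tanaka, Thu-PM→Diallo, Fri-PM→Rivera, Sat-AM→Zhao, Sat-PM→Zhao, Sun-AM→Tran, Sun-PM→Diallo+Wu.
Loads: Zhao 2/2, Rivera 2/2, Diallo 2/2, Wu 1/1, Tanaka 1/1, Tran 1/1.

9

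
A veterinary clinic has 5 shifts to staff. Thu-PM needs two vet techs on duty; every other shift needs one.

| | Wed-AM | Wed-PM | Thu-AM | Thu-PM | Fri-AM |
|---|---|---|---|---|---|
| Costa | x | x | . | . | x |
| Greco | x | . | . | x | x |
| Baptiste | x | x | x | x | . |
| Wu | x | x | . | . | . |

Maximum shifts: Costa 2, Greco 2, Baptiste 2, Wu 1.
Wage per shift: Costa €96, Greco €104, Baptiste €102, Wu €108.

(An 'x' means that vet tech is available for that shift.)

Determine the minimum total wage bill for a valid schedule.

Thu-AM can only be covered by Baptiste, so that assignment is forced.
Thu-PM can only be covered by Greco and Baptiste, so that assignment is forced.
Picking the cheapest available vet tech for each shift independently would cost €596, but that ignores the shift limits.
An optimal schedule: Wed-AM→Greco, Wed-PM→Costa, Thu-AM→Baptiste, Thu-PM→Greco+Baptiste, Fri-AM→Costa.
Total: 104 + 96 + 102 + 104 + 102 + 96 = €604.

€604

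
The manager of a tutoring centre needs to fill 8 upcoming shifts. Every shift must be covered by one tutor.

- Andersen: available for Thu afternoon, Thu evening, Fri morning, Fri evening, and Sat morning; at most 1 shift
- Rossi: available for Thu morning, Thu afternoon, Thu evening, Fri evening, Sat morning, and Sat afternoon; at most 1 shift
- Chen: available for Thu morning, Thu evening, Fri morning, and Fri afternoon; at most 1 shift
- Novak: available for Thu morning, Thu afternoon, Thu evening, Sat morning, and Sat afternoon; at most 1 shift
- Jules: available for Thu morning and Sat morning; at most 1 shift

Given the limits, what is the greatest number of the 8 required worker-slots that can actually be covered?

Total capacity across all tutors is 1+1+1+1+1 = 5, and 8 slots are needed, so at most 5 can be filled.
An assignment achieving 5: Thu morning→Jules, Fri morning→Andersen, Fri afternoon→Chen, Fri evening→Rossi, Sat afternoon→Novak.
Loads: Andersen 1/1, Rossi 1/1, Chen 1/1, Novak 1/1, Jules 1/1.

5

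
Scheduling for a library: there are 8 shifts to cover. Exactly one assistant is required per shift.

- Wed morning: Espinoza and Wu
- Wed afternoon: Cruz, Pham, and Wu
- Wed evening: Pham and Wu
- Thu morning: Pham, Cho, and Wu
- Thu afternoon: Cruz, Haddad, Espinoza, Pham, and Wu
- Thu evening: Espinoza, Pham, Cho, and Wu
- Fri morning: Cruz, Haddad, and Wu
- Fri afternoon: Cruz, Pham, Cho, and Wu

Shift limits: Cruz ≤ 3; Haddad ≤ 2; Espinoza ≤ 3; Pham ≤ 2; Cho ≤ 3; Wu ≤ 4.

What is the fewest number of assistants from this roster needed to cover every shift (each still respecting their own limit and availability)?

3

8 slots to fill and no one can take more than 4, so at least ⌈8/4⌉ = 2 assistants are needed.
Any 2 assistants together have capacity at most 4+3 = 7 < 8 slots, so 2 can never suffice.
Cruz, Haddad, and Wu alone can cover everything: Wed morning→Wu, Wed afternoon→Cruz, Wed evening→Wu, Thu morning→Wu, Thu afternoon→Cruz, Thu evening→Wu, Fri morning→Haddad, Fri afternoon→Cruz.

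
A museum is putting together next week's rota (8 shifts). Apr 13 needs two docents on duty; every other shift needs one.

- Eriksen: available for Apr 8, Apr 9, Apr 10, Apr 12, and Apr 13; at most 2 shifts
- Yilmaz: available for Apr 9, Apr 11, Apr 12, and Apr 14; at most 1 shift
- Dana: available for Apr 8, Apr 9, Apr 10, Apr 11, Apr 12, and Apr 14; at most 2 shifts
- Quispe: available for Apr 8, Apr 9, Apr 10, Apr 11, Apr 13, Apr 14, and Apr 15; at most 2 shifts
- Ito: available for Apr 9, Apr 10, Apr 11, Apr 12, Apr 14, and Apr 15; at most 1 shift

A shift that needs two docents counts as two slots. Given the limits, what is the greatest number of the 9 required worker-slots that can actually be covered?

Total capacity across all docents is 2+1+2+2+1 = 8, and 9 slots are needed, so at most 8 can be filled.
An assignment achieving 8: Apr 8→Eriksen, Apr 10→Dana, Apr 11→Yilmaz, Apr 12→Dana, Apr 13→Eriksen+Quispe, Apr 14→Ito, Apr 15→Quispe.
Loads: Eriksen 2/2, Yilmaz 1/1, Dana 2/2, Quispe 2/2, Ito 1/1.

8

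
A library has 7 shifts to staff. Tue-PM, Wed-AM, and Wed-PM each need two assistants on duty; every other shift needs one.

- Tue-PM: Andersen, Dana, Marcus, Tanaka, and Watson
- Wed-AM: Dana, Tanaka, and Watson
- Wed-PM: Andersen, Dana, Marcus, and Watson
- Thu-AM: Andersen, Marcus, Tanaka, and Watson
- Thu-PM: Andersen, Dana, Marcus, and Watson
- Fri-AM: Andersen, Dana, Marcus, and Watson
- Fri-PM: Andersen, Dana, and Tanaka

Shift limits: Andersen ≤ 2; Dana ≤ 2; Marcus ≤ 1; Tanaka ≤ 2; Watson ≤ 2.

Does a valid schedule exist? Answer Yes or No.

Total capacity is 2+2+1+2+2 = 9 but 10 worker-slots are needed — infeasible.

No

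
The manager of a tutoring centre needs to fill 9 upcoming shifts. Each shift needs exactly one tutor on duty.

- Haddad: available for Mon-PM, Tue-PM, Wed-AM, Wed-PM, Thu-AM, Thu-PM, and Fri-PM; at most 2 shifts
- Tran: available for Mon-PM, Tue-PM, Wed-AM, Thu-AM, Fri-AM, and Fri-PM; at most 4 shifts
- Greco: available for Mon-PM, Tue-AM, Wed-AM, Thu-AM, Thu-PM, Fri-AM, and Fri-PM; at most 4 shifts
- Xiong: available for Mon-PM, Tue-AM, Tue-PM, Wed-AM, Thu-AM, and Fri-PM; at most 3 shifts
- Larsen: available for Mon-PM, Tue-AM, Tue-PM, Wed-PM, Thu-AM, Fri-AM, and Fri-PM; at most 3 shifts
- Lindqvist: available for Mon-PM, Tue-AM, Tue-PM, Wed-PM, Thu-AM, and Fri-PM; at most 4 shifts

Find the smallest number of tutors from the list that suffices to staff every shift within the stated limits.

3

9 slots to fill and no one can take more than 4, so at least ⌈9/4⌉ = 3 tutors are needed.
Haddad, Tran, and Greco alone can cover everything: Mon-PM→Tran, Tue-AM→Greco, Tue-PM→Haddad, Wed-AM→Tran, Wed-PM→Haddad, Thu-AM→Tran, Thu-PM→Greco, Fri-AM→Tran, Fri-PM→Greco.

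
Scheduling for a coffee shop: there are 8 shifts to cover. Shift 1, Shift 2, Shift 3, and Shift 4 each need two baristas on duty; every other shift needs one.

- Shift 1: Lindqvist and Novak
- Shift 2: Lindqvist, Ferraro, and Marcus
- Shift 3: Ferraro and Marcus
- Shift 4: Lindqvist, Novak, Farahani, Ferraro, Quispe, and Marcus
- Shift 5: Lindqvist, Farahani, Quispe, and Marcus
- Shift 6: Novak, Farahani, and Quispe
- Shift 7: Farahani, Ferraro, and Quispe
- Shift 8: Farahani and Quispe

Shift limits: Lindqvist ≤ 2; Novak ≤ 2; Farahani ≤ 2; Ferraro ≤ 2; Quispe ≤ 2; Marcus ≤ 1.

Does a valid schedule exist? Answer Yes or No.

No

Total capacity is 2+2+2+2+2+1 = 11 but 12 worker-slots are needed — infeasible.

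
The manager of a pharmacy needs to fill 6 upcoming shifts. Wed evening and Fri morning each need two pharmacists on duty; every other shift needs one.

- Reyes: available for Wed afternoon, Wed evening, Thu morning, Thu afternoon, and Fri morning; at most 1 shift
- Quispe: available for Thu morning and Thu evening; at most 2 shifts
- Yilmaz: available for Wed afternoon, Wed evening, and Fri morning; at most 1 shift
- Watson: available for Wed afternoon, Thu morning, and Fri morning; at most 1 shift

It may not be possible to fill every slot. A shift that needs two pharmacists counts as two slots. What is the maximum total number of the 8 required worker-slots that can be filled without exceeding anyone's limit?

5

Total capacity across all pharmacists is 1+2+1+1 = 5, and 8 slots are needed, so at most 5 can be filled.
An assignment achieving 5: Wed afternoon→Watson, Wed evening→Yilmaz, Thu morning→Quispe, Thu afternoon→Reyes, Thu evening→Quispe.
Loads: Reyes 1/1, Quispe 2/2, Yilmaz 1/1, Watson 1/1.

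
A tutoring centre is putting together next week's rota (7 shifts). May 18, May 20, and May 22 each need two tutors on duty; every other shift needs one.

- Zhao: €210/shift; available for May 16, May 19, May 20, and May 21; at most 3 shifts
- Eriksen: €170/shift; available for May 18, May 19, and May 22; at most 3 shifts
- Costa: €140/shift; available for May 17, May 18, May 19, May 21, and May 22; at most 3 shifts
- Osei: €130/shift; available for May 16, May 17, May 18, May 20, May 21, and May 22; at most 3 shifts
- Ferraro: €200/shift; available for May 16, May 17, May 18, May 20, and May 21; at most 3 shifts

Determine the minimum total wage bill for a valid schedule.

€1520

Picking the cheapest available tutor for each shift independently would cost €1400, but that ignores the shift limits.
An optimal schedule: May 16→Osei, May 17→Osei, May 18→Costa+Eriksen, May 19→Eriksen, May 20→Osei+Ferraro, May 21→Costa, May 22→Costa+Eriksen.
Total: 130 + 130 + 140 + 170 + 170 + 130 + 200 + 140 + 140 + 170 = €1520.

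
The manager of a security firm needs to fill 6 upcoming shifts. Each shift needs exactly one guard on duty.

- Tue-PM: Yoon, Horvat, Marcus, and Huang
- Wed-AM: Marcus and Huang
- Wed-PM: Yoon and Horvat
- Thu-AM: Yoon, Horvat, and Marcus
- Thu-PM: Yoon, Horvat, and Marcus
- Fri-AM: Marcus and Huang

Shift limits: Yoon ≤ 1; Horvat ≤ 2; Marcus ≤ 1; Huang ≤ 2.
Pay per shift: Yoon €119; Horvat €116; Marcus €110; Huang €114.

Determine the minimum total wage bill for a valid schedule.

Picking the cheapest available guard for each shift independently would cost €666, but that ignores the shift limits.
An optimal schedule: Tue-PM→Huang, Wed-AM→Marcus, Wed-PM→Yoon, Thu-AM→Horvat, Thu-PM→Horvat, Fri-AM→Huang.
Total: 114 + 110 + 119 + 116 + 116 + 114 = €689.

€689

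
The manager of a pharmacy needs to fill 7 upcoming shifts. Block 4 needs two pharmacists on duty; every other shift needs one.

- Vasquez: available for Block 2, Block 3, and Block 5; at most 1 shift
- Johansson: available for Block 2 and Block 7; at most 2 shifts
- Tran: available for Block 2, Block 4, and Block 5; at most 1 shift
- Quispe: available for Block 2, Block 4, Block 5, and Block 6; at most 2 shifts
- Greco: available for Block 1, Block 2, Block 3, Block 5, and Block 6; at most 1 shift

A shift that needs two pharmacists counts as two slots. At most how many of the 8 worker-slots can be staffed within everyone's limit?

7

Total capacity across all pharmacists is 1+2+1+2+1 = 7, and 8 slots are needed, so at most 7 can be filled.
An assignment achieving 7: Block 1→Greco, Block 2→Johansson, Block 3→Vasquez, Block 4→Tran+Quispe, Block 6→Quispe, Block 7→Johansson.
Loads: Vasquez 1/1, Johansson 2/2, Tran 1/1, Quispe 2/2, Greco 1/1.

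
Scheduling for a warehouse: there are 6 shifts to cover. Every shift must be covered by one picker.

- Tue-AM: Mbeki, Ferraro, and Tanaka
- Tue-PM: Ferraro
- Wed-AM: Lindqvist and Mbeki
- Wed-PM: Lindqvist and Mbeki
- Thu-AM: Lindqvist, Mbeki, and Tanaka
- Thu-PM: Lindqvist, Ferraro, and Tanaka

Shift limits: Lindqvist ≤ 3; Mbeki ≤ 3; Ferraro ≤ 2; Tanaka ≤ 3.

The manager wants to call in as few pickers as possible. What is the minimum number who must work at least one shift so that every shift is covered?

6 slots to fill and no one can take more than 3, so at least ⌈6/3⌉ = 2 pickers are needed.
No set of 2 pickers can cover every shift (each such set leaves at least one shift with no one available or exceeds a cap).
Lindqvist, Mbeki, and Ferraro alone can cover everything: Tue-AM→Mbeki, Tue-PM→Ferraro, Wed-AM→Lindqvist, Wed-PM→Lindqvist, Thu-AM→Lindqvist, Thu-PM→Ferraro.

3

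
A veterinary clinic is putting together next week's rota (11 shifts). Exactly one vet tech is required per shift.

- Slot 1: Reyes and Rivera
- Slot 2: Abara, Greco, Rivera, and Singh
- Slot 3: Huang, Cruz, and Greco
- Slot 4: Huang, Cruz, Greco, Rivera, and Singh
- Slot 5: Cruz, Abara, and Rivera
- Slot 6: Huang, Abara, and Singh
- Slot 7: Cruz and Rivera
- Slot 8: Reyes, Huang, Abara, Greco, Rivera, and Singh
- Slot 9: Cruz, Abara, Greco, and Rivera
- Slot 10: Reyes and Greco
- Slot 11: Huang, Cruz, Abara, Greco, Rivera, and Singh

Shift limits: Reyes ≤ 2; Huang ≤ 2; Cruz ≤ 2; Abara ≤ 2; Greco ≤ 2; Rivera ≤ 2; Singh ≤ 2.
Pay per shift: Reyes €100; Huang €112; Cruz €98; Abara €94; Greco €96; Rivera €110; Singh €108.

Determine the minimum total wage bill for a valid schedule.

Picking the cheapest available vet tech for each shift independently would cost €1050, but that ignores the shift limits.
An optimal schedule: Slot 1→Reyes, Slot 2→Singh, Slot 3→Greco, Slot 4→Singh, Slot 5→Abara, Slot 6→Abara, Slot 7→Cruz, Slot 8→Reyes, Slot 9→Cruz, Slot 10→Greco, Slot 11→Rivera.
Total: 100 + 108 + 96 + 108 + 94 + 94 + 98 + 100 + 98 + 96 + 110 = €1102.

€1102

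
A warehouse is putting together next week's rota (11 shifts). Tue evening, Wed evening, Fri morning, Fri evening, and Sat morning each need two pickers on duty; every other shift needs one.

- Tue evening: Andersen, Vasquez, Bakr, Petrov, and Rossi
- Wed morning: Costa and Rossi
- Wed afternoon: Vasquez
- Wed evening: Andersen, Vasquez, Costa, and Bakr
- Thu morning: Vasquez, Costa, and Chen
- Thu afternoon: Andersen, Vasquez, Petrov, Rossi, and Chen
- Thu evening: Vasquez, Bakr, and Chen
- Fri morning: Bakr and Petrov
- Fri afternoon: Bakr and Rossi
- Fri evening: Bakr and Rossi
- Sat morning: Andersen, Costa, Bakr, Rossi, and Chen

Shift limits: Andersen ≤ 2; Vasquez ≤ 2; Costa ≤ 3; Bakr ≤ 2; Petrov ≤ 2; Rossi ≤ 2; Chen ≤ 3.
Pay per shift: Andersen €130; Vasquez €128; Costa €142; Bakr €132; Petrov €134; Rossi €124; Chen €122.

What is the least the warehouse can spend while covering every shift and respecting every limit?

Wed afternoon can only be covered by Vasquez, so that assignment is forced.
Fri morning can only be covered by Bakr and Petrov, so that assignment is forced.
Fri evening can only be covered by Bakr and Rossi, so that assignment is forced.
Picking the cheapest available picker for each shift independently would cost €2020, but that ignores the shift limits.
An optimal schedule: Tue evening→Andersen+Petrov, Wed morning→Costa, Wed afternoon→Vasquez, Wed evening→Andersen+Costa, Thu morning→Vasquez, Thu afternoon→Chen, Thu evening→Chen, Fri morning→Bakr+Petrov, Fri afternoon→Rossi, Fri evening→Bakr+Rossi, Sat morning→Costa+Chen.
Total: 130 + 134 + 142 + 128 + 130 + 142 + 128 + 122 + 122 + 132 + 134 + 124 + 132 + 124 + 142 + 122 = €2088.

€2088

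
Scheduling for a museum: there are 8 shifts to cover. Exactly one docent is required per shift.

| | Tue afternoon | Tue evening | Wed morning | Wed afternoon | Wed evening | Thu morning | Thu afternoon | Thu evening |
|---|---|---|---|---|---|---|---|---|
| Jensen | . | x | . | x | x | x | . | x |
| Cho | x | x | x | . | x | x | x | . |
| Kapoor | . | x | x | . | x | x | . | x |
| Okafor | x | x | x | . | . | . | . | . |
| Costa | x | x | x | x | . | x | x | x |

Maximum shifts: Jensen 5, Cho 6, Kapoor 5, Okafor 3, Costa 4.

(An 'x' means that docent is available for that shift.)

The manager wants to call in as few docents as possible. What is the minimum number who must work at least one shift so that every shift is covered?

2

8 slots to fill and no one can take more than 6, so at least ⌈8/6⌉ = 2 docents are needed.
Jensen and Cho alone can cover everything: Tue afternoon→Cho, Tue evening→Jensen, Wed morning→Cho, Wed afternoon→Jensen, Wed evening→Jensen, Thu morning→Jensen, Thu afternoon→Cho, Thu evening→Jensen.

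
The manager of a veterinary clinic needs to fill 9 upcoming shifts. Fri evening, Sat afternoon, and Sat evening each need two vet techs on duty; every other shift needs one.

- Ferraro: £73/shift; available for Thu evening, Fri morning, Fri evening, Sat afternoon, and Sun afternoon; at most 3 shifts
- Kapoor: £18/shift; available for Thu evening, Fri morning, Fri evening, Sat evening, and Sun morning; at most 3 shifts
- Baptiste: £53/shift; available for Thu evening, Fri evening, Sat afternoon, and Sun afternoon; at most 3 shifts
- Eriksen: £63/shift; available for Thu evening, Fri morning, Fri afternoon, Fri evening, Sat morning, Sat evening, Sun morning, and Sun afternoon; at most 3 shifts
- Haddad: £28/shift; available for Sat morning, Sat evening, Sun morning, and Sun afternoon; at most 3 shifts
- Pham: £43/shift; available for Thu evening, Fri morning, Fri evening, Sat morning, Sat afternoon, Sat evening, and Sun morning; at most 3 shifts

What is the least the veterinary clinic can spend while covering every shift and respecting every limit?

£436

Fri afternoon can only be covered by Eriksen, so that assignment is forced.
Picking the cheapest available vet tech for each shift independently would cost £376, but that ignores the shift limits.
An optimal schedule: Thu evening→Kapoor, Fri morning→Kapoor, Fri afternoon→Eriksen, Fri evening→Pham+Baptiste, Sat morning→Haddad, Sat afternoon→Pham+Baptiste, Sat evening→Haddad+Pham, Sun morning→Kapoor, Sun afternoon→Haddad.
Total: 18 + 18 + 63 + 43 + 53 + 28 + 43 + 53 + 28 + 43 + 18 + 28 = £436.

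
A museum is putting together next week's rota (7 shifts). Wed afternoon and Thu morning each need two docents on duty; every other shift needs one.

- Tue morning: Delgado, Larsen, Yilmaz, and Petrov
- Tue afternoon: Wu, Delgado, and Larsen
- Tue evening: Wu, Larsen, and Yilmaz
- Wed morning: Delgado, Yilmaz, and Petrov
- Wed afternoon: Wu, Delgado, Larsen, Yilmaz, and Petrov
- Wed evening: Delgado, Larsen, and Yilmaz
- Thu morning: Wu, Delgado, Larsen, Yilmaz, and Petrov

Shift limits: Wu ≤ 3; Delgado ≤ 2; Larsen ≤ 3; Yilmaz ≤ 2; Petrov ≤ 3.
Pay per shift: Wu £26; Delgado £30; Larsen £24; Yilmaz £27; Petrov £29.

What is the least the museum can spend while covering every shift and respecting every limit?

£233

Picking the cheapest available docent for each shift independently would cost £223, but that ignores the shift limits.
An optimal schedule: Tue morning→Larsen, Tue afternoon→Larsen, Tue evening→Wu, Wed morning→Yilmaz, Wed afternoon→Wu+Yilmaz, Wed evening→Larsen, Thu morning→Wu+Petrov.
Total: 24 + 24 + 26 + 27 + 26 + 27 + 24 + 26 + 29 = £233.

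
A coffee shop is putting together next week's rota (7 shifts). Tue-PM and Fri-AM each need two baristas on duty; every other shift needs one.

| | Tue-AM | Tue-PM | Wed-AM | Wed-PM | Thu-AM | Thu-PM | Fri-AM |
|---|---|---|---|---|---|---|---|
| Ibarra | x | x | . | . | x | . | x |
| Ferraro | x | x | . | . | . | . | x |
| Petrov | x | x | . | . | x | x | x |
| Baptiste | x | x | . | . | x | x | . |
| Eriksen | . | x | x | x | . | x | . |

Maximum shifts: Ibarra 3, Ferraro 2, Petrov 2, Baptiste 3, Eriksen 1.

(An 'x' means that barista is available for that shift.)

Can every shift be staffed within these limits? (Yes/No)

Total capacity is 11 and 9 slots are needed, so capacity alone doesn't rule it out.
Shifts {Wed-AM, Wed-PM} need 2 worker-slots in total, but the baristas available for any of those shifts (Eriksen) can supply at most 1 among them. So no valid schedule exists.

No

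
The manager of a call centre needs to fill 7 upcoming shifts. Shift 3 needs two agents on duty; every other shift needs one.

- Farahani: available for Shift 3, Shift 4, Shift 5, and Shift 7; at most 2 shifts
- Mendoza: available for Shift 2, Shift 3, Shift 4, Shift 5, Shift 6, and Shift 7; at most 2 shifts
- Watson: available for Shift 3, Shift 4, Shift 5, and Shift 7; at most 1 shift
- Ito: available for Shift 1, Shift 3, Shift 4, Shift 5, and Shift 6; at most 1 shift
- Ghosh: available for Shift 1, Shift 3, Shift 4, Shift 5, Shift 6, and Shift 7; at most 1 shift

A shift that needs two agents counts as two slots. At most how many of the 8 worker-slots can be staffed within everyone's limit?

Total capacity across all agents is 2+2+1+1+1 = 7, and 8 slots are needed, so at most 7 can be filled.
An assignment achieving 7: Shift 1→Ito, Shift 2→Mendoza, Shift 3→Farahani+Watson, Shift 4→Ghosh, Shift 6→Mendoza, Shift 7→Farahani.
Loads: Farahani 2/2, Mendoza 2/2, Watson 1/1, Ito 1/1, Ghosh 1/1.

7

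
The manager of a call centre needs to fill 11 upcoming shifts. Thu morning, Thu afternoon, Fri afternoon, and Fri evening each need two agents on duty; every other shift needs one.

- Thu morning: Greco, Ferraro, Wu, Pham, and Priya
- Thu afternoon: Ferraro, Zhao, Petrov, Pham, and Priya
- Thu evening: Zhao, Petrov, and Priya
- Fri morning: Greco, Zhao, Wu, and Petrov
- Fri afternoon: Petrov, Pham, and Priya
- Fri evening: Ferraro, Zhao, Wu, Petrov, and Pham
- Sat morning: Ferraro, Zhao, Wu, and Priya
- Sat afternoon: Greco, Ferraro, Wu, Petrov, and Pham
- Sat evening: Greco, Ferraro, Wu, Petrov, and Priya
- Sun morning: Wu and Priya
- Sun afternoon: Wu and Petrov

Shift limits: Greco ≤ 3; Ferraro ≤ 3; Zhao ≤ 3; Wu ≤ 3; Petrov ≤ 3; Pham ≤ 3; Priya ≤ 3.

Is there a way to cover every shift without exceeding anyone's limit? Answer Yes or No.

Yes

One valid schedule: Thu morning→Ferraro+Wu, Thu afternoon→Ferraro+Zhao, Thu evening→Zhao, Fri morning→Greco, Fri afternoon→Petrov+Pham, Fri evening→Zhao+Petrov, Sat morning→Ferraro, Sat afternoon→Greco, Sat evening→Greco, Sun morning→Wu, Sun afternoon→Wu.
Loads: Greco 3/3, Ferraro 3/3, Zhao 3/3, Wu 3/3, Petrov 2/3, Pham 1/3, Priya 0/3 — all within limits.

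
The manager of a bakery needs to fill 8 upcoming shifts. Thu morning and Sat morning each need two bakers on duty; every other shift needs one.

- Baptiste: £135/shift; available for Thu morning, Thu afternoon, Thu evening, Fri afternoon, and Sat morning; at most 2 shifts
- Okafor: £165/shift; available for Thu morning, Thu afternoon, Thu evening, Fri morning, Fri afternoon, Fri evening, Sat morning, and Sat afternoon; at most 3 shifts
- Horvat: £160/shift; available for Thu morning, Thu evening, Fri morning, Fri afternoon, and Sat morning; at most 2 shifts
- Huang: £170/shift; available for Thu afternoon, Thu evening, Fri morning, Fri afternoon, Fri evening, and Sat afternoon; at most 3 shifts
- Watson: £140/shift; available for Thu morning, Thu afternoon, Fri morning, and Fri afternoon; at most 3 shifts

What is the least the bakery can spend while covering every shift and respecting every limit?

£1505

Picking the cheapest available baker for each shift independently would cost £1445, but that ignores the shift limits.
An optimal schedule: Thu morning→Watson+Okafor, Thu afternoon→Baptiste, Thu evening→Horvat, Fri morning→Watson, Fri afternoon→Watson, Fri evening→Okafor, Sat morning→Baptiste+Horvat, Sat afternoon→Okafor.
Total: 140 + 165 + 135 + 160 + 140 + 140 + 165 + 135 + 160 + 165 = £1505.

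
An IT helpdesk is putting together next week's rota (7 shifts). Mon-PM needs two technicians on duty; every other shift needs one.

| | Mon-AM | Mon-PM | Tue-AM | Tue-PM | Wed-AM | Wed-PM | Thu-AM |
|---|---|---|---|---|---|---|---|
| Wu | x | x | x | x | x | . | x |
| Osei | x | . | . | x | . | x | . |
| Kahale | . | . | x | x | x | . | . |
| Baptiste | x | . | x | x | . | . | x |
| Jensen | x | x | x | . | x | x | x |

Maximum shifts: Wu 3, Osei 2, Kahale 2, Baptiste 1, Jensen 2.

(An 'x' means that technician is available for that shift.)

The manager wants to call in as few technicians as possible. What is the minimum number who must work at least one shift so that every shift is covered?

8 slots to fill and no one can take more than 3, so at least ⌈8/3⌉ = 3 technicians are needed.
Any 3 technicians together have capacity at most 3+2+2 = 7 < 8 slots, so 3 can never suffice.
Wu, Osei, Kahale, and Jensen alone can cover everything: Mon-AM→Wu, Mon-PM→Wu+Jensen, Tue-AM→Kahale, Tue-PM→Osei, Wed-AM→Kahale, Wed-PM→Osei, Thu-AM→Wu.

4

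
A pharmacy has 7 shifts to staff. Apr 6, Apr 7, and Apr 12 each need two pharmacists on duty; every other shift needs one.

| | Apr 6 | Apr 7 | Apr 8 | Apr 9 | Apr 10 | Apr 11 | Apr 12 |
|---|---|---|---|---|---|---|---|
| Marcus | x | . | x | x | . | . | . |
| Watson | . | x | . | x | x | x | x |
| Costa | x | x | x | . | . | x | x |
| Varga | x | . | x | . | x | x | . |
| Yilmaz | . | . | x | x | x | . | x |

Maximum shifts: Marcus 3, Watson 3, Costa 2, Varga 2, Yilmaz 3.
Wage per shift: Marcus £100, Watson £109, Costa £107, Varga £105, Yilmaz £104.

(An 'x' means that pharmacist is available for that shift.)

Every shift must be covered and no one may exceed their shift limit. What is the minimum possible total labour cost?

£1041

Apr 7 can only be covered by Watson and Costa, so that assignment is forced.
Picking the cheapest available pharmacist for each shift independently would cost £1041, and that bound is achievable.
An optimal schedule: Apr 6→Marcus+Varga, Apr 7→Costa+Watson, Apr 8→Marcus, Apr 9→Marcus, Apr 10→Yilmaz, Apr 11→Varga, Apr 12→Yilmaz+Costa.
Total: 100 + 105 + 107 + 109 + 100 + 100 + 104 + 105 + 104 + 107 = £1041.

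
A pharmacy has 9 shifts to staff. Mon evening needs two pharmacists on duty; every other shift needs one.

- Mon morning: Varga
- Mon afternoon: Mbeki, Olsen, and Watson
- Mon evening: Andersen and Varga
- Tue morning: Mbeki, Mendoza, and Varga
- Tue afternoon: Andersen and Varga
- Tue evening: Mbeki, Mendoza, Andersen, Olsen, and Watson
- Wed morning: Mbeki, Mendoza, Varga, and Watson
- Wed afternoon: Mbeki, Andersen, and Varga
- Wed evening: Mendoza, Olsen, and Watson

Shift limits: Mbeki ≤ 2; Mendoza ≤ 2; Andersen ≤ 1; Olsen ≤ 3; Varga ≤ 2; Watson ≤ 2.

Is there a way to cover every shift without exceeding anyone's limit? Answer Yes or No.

No

Total capacity is 12 and 10 slots are needed, so capacity alone doesn't rule it out.
Shifts {Mon morning, Mon evening, Tue afternoon} need 4 worker-slots in total, but the pharmacists available for any of those shifts (Andersen and Varga) can supply at most 3 among them. So no valid schedule exists.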